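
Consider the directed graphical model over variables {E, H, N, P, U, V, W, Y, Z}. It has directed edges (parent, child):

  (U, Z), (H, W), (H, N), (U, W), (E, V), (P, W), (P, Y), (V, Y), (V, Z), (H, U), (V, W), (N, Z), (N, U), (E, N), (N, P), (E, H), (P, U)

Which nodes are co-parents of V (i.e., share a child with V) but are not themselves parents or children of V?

Children of V: W, Y, Z.
  W: H, P, U
  Y: P
  Z: N, U
Excluding nodes already adjacent to V (E, W, Y, Z), the co-parent-only contribution is {H, N, P, U}.

{H, N, P, U}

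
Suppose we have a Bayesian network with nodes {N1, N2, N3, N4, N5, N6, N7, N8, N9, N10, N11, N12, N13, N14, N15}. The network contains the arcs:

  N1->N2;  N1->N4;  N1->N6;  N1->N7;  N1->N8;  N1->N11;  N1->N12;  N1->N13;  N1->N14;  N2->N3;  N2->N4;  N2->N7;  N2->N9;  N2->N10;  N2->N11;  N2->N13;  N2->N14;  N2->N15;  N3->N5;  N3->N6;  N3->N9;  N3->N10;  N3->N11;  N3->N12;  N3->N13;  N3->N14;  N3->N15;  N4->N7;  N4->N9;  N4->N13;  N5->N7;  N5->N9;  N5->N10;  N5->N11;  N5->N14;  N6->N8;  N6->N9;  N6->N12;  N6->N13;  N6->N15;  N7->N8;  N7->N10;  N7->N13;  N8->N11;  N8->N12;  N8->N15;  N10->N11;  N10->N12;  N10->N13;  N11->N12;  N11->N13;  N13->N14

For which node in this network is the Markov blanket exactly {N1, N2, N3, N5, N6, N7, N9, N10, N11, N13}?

N4

The target node must have every member of {N1, N2, N3, N5, N6, N7, N9, N10, N11, N13} as a parent, child, or co-parent, and no others.
Parents of N4: N1, N2; children: N7, N9, N13; co-parents: N1, N2, N3, N5, N6, N7, N10, N11.
These exactly cover the given set, so the node is N4.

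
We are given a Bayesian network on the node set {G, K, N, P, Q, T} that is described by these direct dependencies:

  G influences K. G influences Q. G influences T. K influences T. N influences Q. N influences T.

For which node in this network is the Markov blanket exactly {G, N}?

The target node must have every member of {G, N} as a parent, child, or co-parent, and no others.
Parents of Q: G, N; children: none; co-parents: none.
These exactly cover the given set, so the node is Q.

Q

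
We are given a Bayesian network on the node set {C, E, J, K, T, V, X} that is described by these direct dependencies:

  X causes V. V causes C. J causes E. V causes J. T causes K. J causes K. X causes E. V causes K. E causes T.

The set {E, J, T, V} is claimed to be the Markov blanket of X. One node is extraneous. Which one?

Parents of X: none.
X's children: E, V.
Parents of each child, excluding X:
  V: —
  E: J
MB(X) = {E, J, V}.
T is neither a parent, child, nor co-parent of X, so it does not belong.

T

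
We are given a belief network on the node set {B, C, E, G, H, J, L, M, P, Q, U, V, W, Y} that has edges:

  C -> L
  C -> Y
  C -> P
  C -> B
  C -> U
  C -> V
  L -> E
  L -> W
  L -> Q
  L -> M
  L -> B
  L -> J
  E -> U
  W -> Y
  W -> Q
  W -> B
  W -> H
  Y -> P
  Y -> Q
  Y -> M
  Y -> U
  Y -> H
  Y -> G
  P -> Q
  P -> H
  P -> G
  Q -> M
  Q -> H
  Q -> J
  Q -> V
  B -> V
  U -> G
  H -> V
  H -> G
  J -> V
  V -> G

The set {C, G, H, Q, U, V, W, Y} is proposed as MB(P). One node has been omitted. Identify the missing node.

Children of P: G, H, Q.
Pa(P) = {C, Y}.
Other parents of P's children:
  Q also has parents L, W, Y.
  parents(H) \ {P} = {Q, W, Y}.
  parents(G) \ {P} = {H, U, V, Y}.
MB(P) = {C, G, H, L, Q, U, V, W, Y}.
Comparing with the claimed set, L is missing.

L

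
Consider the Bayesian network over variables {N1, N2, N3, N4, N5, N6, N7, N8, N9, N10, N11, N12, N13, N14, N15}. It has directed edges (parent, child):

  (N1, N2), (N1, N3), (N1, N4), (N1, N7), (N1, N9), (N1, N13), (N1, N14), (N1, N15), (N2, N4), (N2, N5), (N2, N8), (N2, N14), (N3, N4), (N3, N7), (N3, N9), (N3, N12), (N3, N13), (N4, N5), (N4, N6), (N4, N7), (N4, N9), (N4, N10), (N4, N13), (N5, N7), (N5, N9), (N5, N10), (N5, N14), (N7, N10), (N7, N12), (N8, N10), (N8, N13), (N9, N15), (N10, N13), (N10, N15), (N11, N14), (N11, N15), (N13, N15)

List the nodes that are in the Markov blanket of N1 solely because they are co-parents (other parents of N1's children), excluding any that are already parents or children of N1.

{N5, N8, N10, N11}

Children of N1: N2, N3, N4, N7, N9, N13, N14, N15.
  N2 has no other parent.
  N3: no additional parents.
  parents(N4) \ {N1} = {N2, N3}.
  N7's other parents are N3, N4, N5.
  parents(N9) \ {N1} = {N3, N4, N5}.
  N13 also has parents N3, N4, N8, N10.
  parents(N14) \ {N1} = {N2, N5, N11}.
  parents(N15) \ {N1} = {N9, N10, N11, N13}.
Excluding nodes already adjacent to N1 (N2, N3, N4, N7, N9, N13, N14, N15), the co-parent-only contribution is {N5, N8, N10, N11}.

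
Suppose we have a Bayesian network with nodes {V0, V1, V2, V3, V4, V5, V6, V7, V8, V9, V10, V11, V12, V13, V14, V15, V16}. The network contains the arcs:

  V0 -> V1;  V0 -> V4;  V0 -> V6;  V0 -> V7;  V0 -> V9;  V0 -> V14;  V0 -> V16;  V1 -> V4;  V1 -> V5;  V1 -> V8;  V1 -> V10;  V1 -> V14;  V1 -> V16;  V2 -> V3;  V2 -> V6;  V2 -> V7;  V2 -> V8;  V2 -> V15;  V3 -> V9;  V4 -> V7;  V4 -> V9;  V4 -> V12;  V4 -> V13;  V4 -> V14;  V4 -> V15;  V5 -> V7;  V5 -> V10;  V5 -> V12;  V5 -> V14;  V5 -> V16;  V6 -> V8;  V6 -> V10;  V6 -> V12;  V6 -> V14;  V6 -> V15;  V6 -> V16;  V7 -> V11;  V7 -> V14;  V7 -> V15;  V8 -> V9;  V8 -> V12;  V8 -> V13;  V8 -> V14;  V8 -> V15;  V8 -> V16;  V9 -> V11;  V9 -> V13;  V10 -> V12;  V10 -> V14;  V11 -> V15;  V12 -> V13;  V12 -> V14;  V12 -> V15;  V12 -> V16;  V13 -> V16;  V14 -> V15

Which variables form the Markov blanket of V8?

Parents of V8: V1, V2, V6.
V8's children: V9, V12, V13, V14, V15, V16.
Other parents of V8's children:
  V9: V0, V3, V4
  V12: V4, V5, V6, V10
  V13: V4, V9, V12
  V14: V0, V1, V4, V5, V6, V7, V10, V12
  V15: V2, V4, V6, V7, V11, V12, V14
  V16: V0, V1, V5, V6, V12, V13
MB(V8) = {V0, V1, V2, V3, V4, V5, V6, V7, V9, V10, V11, V12, V13, V14, V15, V16}.

{V0, V1, V2, V3, V4, V5, V6, V7, V9, V10, V11, V12, V13, V14, V15, V16}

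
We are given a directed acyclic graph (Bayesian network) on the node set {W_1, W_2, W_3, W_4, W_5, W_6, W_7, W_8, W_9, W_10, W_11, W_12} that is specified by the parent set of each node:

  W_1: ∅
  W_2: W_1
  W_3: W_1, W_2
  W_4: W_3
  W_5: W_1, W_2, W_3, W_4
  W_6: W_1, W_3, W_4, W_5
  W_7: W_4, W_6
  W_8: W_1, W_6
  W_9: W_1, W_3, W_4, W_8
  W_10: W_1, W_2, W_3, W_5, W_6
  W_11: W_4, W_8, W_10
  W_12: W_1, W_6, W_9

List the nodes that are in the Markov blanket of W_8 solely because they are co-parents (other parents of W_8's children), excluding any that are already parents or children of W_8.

Children of W_8: W_9, W_11.
  W_9: W_1, W_3, W_4
  W_11: W_4, W_10
Excluding nodes already adjacent to W_8 (W_1, W_6, W_9, W_11), the co-parent-only contribution is {W_3, W_4, W_10}.

{W_3, W_4, W_10}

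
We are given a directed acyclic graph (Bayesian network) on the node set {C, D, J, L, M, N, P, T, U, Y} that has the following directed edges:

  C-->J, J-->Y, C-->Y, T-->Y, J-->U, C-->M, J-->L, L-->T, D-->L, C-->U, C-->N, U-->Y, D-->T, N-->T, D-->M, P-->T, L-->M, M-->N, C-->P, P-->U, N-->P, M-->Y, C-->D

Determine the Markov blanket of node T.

{C, D, J, L, M, N, P, U, Y}

The Markov blanket of a node is its parents, its children, and the other parents of its children.
Pa(T) = {D, L, N, P}.
Ch(T) = {Y}.
Parents of each child, excluding T:
  Y also has parents C, J, M, U.
MB(T) = {C, D, J, L, M, N, P, U, Y}.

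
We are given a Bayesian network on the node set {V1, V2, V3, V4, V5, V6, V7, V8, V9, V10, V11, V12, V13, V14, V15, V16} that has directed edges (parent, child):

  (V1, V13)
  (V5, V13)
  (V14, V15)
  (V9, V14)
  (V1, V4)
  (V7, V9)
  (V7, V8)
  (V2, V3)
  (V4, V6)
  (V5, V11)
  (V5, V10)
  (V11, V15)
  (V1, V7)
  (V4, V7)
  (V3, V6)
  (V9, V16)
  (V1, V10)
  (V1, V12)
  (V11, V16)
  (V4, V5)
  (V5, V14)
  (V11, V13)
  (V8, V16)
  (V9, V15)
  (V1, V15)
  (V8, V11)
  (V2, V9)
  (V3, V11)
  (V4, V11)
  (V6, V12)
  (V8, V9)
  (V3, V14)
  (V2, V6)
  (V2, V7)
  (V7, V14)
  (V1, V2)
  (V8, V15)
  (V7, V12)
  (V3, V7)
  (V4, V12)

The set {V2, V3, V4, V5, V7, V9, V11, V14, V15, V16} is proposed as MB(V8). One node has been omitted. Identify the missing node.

Recall MB(v) = parents ∪ children ∪ spouses, where spouses are the other parents of v's children.
V8 has parent V7.
V8 has children V9, V11, V15, V16.
Other parents of V8's children:
  V9 also has parents V2, V7.
  parents(V11) \ {V8} = {V3, V4, V5}.
  V15's other parents are V1, V9, V11, V14.
  parents(V16) \ {V8} = {V9, V11}.
MB(V8) = {V1, V2, V3, V4, V5, V7, V9, V11, V14, V15, V16}.
Comparing with the claimed set, V1 is missing.

V1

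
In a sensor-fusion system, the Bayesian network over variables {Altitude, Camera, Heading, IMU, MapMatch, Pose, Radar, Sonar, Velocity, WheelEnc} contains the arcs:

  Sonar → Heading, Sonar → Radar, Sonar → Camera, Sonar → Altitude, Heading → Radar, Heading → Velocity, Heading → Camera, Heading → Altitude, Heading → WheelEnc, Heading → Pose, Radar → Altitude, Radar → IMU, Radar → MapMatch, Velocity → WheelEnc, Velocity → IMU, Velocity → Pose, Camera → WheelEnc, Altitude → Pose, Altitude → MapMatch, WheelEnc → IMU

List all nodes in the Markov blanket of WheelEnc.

{Camera, Heading, IMU, Radar, Velocity}

The Markov blanket of a node is its parents, its children, and the other parents of its children.
WheelEnc's parents: Camera, Heading, Velocity.
WheelEnc has child IMU.
For each child, the remaining parents (spouses of WheelEnc):
  IMU also has parents Radar, Velocity.
MB(WheelEnc) = {Camera, Heading, IMU, Radar, Velocity}.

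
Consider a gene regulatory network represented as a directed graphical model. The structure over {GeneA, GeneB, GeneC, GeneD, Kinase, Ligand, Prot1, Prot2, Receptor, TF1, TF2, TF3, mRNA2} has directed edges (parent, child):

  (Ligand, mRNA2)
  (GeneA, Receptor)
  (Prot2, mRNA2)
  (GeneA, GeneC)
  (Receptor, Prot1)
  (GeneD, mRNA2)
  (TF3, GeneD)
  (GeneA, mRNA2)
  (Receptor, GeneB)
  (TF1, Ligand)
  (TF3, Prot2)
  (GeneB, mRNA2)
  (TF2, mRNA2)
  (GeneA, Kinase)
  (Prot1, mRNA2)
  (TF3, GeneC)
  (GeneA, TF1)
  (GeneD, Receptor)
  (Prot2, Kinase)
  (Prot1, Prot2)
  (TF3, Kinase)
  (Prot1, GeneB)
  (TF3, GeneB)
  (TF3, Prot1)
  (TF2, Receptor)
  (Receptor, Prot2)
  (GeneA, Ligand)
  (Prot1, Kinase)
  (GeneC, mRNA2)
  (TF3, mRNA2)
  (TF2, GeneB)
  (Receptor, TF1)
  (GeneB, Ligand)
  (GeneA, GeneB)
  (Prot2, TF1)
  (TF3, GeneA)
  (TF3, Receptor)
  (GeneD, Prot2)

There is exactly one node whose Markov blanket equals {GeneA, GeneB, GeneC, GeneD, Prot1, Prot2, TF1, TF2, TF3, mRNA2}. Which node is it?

Ligand

The target node must have every member of {GeneA, GeneB, GeneC, GeneD, Prot1, Prot2, TF1, TF2, TF3, mRNA2} as a parent, child, or co-parent, and no others.
Parents of Ligand: GeneA, GeneB, TF1; children: mRNA2; co-parents: GeneA, GeneB, GeneC, GeneD, Prot1, Prot2, TF2, TF3.
These exactly cover the given set, so the node is Ligand.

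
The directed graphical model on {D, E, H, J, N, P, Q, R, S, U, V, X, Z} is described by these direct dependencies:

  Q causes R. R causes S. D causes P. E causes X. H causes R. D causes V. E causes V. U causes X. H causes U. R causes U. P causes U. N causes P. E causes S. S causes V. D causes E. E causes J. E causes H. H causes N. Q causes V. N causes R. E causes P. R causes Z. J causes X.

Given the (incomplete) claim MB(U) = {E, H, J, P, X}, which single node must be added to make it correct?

Parents of U: H, P, R.
U has child X.
For each child, the remaining parents (spouses of U):
  parents(X) \ {U} = {E, J}.
MB(U) = {E, H, J, P, R, X}.
Comparing with the claimed set, R is missing.

R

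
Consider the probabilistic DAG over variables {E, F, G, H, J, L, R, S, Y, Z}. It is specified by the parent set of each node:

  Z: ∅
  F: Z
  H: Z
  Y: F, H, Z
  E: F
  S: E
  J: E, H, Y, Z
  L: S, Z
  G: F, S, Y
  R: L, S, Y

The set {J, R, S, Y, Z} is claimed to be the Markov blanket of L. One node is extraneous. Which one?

J

A node's Markov blanket = Pa ∪ Ch ∪ (parents of Ch other than the node itself).
Children of L: R.
L has parents S, Z.
Other parents of L's children:
  R also has parents S, Y.
MB(L) = {R, S, Y, Z}.
J is neither a parent, child, nor co-parent of L, so it does not belong.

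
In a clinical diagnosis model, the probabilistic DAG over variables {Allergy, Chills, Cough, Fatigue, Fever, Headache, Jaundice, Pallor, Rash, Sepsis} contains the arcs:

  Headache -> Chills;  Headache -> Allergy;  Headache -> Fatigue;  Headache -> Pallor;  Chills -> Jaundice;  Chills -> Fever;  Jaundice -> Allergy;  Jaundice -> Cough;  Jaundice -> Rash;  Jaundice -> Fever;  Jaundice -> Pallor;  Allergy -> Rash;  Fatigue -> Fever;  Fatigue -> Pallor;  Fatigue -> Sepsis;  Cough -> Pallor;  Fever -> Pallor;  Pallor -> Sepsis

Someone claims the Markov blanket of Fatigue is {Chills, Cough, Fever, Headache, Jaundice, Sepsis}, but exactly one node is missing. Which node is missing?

Pallor

Fatigue's children: Fever, Pallor, Sepsis.
Fatigue's parents: Headache.
Parents of each child, excluding Fatigue:
  Fever: Chills, Jaundice
  Pallor: Cough, Fever, Headache, Jaundice
  Sepsis: Pallor
MB(Fatigue) = {Chills, Cough, Fever, Headache, Jaundice, Pallor, Sepsis}.
Comparing with the claimed set, Pallor is missing.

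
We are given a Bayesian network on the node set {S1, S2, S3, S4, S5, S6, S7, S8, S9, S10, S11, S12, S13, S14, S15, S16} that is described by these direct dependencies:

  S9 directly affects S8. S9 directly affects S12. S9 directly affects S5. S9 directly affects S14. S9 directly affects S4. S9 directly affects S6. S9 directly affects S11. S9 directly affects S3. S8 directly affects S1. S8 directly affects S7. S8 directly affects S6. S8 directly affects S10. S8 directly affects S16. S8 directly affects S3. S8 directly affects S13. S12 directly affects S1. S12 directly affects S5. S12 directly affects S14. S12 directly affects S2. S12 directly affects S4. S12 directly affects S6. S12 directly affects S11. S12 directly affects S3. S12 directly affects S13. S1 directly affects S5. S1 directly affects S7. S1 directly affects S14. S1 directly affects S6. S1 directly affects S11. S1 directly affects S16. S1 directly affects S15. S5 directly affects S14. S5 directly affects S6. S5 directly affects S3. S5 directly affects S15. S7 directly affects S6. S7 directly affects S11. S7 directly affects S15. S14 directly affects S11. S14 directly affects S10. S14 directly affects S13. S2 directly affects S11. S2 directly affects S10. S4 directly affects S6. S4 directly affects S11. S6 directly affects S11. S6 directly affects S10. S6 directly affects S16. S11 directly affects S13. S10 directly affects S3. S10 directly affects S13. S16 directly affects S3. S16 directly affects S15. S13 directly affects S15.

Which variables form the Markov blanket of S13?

A node's Markov blanket = Pa ∪ Ch ∪ (parents of Ch other than the node itself).
Pa(S13) = {S8, S10, S11, S12, S14}.
S13's children: S15.
Other parents of S13's children:
  S15 also has parents S1, S5, S7, S16.
Taking the union gives {S1, S5, S7, S8, S10, S11, S12, S14, S15, S16}.

{S1, S5, S7, S8, S10, S11, S12, S14, S15, S16}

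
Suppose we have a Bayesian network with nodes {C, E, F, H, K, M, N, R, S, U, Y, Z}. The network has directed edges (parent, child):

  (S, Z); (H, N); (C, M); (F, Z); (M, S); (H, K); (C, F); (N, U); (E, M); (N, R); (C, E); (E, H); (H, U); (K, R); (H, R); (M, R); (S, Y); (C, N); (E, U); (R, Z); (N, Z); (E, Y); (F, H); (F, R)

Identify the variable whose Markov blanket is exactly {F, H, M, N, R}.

The target node must have every member of {F, H, M, N, R} as a parent, child, or co-parent, and no others.
Parents of K: H; children: R; co-parents: F, H, M, N.
These exactly cover the given set, so the node is K.

K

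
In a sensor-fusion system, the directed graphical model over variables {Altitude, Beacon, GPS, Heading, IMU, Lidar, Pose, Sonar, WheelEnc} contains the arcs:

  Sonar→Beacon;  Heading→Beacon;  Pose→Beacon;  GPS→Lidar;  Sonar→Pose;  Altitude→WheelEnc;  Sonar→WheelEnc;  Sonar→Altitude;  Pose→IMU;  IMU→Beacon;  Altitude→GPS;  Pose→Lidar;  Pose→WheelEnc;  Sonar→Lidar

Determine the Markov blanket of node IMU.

IMU's parents: Pose.
Children of IMU: Beacon.
Co-parents of IMU (other parents of its children):
  Beacon also has parents Heading, Pose, Sonar.
Union: {Pose} ∪ {Beacon} ∪ {Heading, Pose, Sonar} = {Beacon, Heading, Pose, Sonar}.

{Beacon, Heading, Pose, Sonar}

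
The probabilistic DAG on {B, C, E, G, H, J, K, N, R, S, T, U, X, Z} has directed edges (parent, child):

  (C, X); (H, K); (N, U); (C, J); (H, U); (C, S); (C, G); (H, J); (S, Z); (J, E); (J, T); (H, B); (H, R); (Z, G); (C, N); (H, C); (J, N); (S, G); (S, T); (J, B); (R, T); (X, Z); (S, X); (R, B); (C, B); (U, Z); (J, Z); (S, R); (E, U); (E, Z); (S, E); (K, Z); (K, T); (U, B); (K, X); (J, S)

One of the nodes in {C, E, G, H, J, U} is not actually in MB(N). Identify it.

G

Pa(N) = {C, J}.
Ch(N) = {U}.
Co-parents of N (other parents of its children):
  U's other parents are E, H.
MB(N) = {C, E, H, J, U}.
G is neither a parent, child, nor co-parent of N, so it does not belong.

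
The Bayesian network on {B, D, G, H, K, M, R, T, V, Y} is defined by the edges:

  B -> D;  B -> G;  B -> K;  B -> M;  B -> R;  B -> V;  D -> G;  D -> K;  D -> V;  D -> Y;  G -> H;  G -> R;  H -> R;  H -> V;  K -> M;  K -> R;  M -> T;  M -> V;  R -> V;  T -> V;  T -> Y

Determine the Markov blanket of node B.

A node's Markov blanket = Pa ∪ Ch ∪ (parents of Ch other than the node itself).
Pa(B) = {}.
Ch(B) = {D, G, K, M, R, V}.
Co-parents of B (other parents of its children):
  D: —
  G: D
  K: D
  M: K
  R: G, H, K
  V: D, H, M, R, T
Taking the union gives {D, G, H, K, M, R, T, V}.

{D, G, H, K, M, R, T, V}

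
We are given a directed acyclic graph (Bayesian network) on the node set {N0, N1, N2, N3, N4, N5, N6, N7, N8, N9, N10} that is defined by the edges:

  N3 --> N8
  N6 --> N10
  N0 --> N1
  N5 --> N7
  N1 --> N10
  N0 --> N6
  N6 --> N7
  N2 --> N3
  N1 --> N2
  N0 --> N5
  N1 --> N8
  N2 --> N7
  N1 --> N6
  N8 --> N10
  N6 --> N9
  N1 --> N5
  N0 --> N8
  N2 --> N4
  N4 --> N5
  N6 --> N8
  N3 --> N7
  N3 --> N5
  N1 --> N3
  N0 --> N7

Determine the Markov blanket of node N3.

{N0, N1, N2, N4, N5, N6, N7, N8}

Recall MB(v) = parents ∪ children ∪ spouses, where spouses are the other parents of v's children.
N3's parents: N1, N2.
N3's children: N5, N7, N8.
For each child, the remaining parents (spouses of N3):
  N5: N0, N1, N4
  N7: N0, N2, N5, N6
  N8: N0, N1, N6
MB(N3) = {N0, N1, N2, N4, N5, N6, N7, N8}.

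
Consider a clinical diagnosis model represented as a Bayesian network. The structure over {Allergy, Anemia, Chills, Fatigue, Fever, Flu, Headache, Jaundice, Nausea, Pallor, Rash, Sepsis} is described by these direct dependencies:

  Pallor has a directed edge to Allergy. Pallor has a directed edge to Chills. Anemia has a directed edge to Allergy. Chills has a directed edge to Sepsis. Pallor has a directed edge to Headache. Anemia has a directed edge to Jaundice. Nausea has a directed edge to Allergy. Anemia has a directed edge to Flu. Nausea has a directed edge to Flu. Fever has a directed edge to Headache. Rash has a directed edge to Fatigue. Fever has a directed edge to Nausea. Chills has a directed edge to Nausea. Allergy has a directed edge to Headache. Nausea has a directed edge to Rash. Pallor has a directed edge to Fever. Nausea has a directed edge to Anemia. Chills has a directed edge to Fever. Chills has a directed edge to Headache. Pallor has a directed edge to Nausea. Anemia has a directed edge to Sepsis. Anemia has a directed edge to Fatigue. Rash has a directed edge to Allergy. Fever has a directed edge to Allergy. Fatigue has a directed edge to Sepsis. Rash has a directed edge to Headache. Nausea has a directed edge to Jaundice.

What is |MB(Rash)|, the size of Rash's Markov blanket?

Rash's children: Allergy, Fatigue, Headache.
Pa(Rash) = {Nausea}.
For each child, the remaining parents (spouses of Rash):
  parents(Fatigue) \ {Rash} = {Anemia}.
  Allergy's other parents are Anemia, Fever, Nausea, Pallor.
  Headache also has parents Allergy, Chills, Fever, Pallor.
MB(Rash) = {Allergy, Anemia, Chills, Fatigue, Fever, Headache, Nausea, Pallor}, which has 8 nodes.

8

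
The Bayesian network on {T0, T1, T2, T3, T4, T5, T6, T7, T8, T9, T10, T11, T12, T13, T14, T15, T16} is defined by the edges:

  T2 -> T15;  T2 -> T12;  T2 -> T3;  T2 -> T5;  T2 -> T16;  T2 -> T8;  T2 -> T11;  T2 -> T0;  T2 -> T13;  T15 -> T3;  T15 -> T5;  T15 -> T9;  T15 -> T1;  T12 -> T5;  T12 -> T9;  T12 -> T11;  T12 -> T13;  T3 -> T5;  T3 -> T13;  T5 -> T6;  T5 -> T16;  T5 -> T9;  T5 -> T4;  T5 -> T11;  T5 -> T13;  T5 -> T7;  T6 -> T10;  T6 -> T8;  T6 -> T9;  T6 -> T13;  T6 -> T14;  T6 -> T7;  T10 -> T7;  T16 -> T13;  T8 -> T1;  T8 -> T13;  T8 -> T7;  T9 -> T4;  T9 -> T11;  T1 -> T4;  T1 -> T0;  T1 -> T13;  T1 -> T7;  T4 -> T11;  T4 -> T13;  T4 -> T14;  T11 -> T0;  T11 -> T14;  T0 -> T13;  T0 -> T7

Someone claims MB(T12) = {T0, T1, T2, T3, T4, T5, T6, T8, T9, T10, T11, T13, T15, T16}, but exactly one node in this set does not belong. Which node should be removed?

A node's Markov blanket = Pa ∪ Ch ∪ (parents of Ch other than the node itself).
Parents of T12: T2.
T12's children: T5, T9, T11, T13.
Parents of each child, excluding T12:
  parents(T5) \ {T12} = {T2, T3, T15}.
  parents(T9) \ {T12} = {T5, T6, T15}.
  T11's other parents are T2, T4, T5, T9.
  T13 also has parents T0, T1, T2, T3, T4, T5, T6, T8, T16.
MB(T12) = {T0, T1, T2, T3, T4, T5, T6, T8, T9, T11, T13, T15, T16}.
T10 is neither a parent, child, nor co-parent of T12, so it does not belong.

T10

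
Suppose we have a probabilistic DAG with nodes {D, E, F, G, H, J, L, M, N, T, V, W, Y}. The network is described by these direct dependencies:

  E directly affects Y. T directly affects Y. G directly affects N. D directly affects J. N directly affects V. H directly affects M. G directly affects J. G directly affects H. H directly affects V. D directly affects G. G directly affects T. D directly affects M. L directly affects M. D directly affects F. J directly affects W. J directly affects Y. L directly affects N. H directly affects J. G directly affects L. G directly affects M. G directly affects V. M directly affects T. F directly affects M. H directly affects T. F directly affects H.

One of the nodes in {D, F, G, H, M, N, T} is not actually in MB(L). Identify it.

Ch(L) = {M, N}.
Parents of L: G.
Co-parents of L (other parents of its children):
  parents(M) \ {L} = {D, F, G, H}.
  parents(N) \ {L} = {G}.
MB(L) = {D, F, G, H, M, N}.
T is neither a parent, child, nor co-parent of L, so it does not belong.

T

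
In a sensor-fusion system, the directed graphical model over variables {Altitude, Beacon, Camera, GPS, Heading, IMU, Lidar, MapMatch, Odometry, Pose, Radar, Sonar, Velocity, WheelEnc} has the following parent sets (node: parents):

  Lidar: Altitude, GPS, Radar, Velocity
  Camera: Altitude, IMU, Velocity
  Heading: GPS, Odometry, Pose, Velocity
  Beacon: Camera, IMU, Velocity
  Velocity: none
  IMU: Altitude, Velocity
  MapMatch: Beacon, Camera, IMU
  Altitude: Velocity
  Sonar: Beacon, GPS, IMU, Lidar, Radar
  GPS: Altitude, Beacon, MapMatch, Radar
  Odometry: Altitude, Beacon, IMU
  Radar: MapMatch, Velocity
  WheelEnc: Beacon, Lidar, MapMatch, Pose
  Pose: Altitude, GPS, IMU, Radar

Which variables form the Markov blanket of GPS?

A node's Markov blanket = Pa ∪ Ch ∪ (parents of Ch other than the node itself).
Pa(GPS) = {Altitude, Beacon, MapMatch, Radar}.
GPS has children Heading, Lidar, Pose, Sonar.
Co-parents of GPS (other parents of its children):
  Pose: Altitude, IMU, Radar
  Lidar: Altitude, Radar, Velocity
  Sonar: Beacon, IMU, Lidar, Radar
  Heading: Odometry, Pose, Velocity
MB(GPS) = {Altitude, Beacon, Heading, IMU, Lidar, MapMatch, Odometry, Pose, Radar, Sonar, Velocity}.

{Altitude, Beacon, Heading, IMU, Lidar, MapMatch, Odometry, Pose, Radar, Sonar, Velocity}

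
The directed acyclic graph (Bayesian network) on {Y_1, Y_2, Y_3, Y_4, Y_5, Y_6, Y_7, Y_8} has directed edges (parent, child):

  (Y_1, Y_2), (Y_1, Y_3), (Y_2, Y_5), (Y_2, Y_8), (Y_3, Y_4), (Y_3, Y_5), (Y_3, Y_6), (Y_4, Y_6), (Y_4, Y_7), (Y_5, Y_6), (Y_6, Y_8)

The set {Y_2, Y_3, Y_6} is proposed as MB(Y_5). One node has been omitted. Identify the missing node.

Children of Y_5: Y_6.
Pa(Y_5) = {Y_2, Y_3}.
Parents of each child, excluding Y_5:
  Y_6: Y_3, Y_4
MB(Y_5) = {Y_2, Y_3, Y_4, Y_6}.
Comparing with the claimed set, Y_4 is missing.

Y_4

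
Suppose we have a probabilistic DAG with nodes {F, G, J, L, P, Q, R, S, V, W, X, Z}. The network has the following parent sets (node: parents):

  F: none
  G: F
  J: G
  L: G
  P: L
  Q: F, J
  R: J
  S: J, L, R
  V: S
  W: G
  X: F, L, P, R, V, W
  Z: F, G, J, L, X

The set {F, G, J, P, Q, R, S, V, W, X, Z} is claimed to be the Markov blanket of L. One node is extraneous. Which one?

The Markov blanket of a node is its parents, its children, and the other parents of its children.
Children of L: P, S, X, Z.
L has parent G.
For each child, the remaining parents (spouses of L):
  P has no other parent.
  S's other parents are J, R.
  X's other parents are F, P, R, V, W.
  Z also has parents F, G, J, X.
MB(L) = {F, G, J, P, R, S, V, W, X, Z}.
Q is neither a parent, child, nor co-parent of L, so it does not belong.

Q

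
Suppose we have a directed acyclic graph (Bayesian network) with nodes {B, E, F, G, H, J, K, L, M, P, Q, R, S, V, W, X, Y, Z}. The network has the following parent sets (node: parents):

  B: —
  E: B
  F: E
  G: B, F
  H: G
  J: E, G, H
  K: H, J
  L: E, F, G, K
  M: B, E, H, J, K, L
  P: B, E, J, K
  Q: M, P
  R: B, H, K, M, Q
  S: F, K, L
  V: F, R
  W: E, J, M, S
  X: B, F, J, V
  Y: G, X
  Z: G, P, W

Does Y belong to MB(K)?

No

Ch(K) = {L, M, P, R, S}.
K has parents H, J.
Co-parents of K (other parents of its children):
  parents(L) \ {K} = {E, F, G}.
  parents(M) \ {K} = {B, E, H, J, L}.
  P also has parents B, E, J.
  parents(R) \ {K} = {B, H, M, Q}.
  S's other parents are F, L.
MB(K) = {B, E, F, G, H, J, L, M, P, Q, R, S}; Y is not in this set.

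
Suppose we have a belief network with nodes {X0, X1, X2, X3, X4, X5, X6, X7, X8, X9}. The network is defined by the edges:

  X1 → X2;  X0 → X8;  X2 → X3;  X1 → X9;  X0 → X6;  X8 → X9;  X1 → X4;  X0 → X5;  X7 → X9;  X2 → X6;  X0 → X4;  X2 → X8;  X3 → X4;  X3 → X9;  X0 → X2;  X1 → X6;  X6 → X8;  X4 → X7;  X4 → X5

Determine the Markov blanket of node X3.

Recall MB(v) = parents ∪ children ∪ spouses, where spouses are the other parents of v's children.
Parents of X3: X2.
X3's children: X4, X9.
Parents of each child, excluding X3:
  X4 also has parents X0, X1.
  X9 also has parents X1, X7, X8.
So the Markov blanket of X3 is {X0, X1, X2, X4, X7, X8, X9}.

{X0, X1, X2, X4, X7, X8, X9}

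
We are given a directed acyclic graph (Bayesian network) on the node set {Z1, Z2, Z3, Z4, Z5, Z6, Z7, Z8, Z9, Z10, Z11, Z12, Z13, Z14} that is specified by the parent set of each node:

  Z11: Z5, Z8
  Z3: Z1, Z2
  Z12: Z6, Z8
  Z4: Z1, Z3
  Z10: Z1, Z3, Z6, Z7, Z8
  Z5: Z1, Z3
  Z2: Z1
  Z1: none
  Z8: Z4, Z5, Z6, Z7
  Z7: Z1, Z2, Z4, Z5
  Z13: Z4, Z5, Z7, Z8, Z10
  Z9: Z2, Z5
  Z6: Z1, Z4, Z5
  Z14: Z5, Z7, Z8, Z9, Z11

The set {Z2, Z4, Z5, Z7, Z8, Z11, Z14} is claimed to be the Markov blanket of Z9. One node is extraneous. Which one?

The Markov blanket of a node is its parents, its children, and the other parents of its children.
Z9 has child Z14.
Pa(Z9) = {Z2, Z5}.
Co-parents of Z9 (other parents of its children):
  Z14: Z5, Z7, Z8, Z11
MB(Z9) = {Z2, Z5, Z7, Z8, Z11, Z14}.
Z4 is neither a parent, child, nor co-parent of Z9, so it does not belong.

Z4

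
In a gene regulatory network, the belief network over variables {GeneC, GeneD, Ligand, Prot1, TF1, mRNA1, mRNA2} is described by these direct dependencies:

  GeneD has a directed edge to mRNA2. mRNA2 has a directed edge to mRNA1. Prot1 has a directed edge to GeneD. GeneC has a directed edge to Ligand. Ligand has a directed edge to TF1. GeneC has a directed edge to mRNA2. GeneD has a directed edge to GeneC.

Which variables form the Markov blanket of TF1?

{Ligand}

The Markov blanket of a node is its parents, its children, and the other parents of its children.
TF1 has no children.
Pa(TF1) = {Ligand}.
With no children, TF1 has no spouses; the co-parent set is empty.
Taking the union gives {Ligand}.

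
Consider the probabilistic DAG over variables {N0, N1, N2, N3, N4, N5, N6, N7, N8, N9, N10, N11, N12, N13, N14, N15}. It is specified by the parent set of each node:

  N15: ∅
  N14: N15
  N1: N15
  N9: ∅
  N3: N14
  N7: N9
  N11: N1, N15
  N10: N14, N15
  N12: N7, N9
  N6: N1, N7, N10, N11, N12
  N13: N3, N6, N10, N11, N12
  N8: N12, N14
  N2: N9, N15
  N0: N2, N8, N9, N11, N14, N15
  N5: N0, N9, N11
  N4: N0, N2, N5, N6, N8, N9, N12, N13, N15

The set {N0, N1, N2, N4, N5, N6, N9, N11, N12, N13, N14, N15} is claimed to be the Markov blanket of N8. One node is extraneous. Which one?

N1

Recall MB(v) = parents ∪ children ∪ spouses, where spouses are the other parents of v's children.
N8's parents: N12, N14.
Ch(N8) = {N0, N4}.
Parents of each child, excluding N8:
  N0's other parents are N2, N9, N11, N14, N15.
  N4 also has parents N0, N2, N5, N6, N9, N12, N13, N15.
MB(N8) = {N0, N2, N4, N5, N6, N9, N11, N12, N13, N14, N15}.
N1 is neither a parent, child, nor co-parent of N8, so it does not belong.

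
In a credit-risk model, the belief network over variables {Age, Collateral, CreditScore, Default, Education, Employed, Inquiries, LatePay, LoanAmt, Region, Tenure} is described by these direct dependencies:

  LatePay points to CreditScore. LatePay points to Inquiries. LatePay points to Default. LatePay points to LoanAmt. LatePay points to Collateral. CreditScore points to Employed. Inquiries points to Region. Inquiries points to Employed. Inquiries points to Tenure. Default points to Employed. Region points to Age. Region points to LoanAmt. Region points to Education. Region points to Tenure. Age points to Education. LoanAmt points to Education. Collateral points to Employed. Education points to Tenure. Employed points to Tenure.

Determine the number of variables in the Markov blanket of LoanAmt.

4

LoanAmt has parents LatePay, Region.
Ch(LoanAmt) = {Education}.
Other parents of LoanAmt's children:
  parents(Education) \ {LoanAmt} = {Age, Region}.
MB(LoanAmt) = {Age, Education, LatePay, Region}, which has 4 nodes.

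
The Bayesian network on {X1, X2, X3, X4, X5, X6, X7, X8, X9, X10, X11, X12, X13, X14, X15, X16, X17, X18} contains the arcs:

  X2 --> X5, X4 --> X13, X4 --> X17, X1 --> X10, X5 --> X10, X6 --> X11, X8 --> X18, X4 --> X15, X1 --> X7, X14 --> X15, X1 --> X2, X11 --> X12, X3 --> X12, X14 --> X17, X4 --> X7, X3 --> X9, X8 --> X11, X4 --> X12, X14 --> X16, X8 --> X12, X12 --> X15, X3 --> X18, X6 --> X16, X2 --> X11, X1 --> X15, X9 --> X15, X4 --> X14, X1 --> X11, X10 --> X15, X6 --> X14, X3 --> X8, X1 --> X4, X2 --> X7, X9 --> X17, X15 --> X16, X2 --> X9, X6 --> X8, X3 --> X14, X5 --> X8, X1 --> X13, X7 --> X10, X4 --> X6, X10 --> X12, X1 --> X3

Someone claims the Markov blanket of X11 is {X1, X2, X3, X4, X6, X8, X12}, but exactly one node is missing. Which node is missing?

A node's Markov blanket = Pa ∪ Ch ∪ (parents of Ch other than the node itself).
X11's children: X12.
Parents of X11: X1, X2, X6, X8.
Other parents of X11's children:
  X12's other parents are X3, X4, X8, X10.
MB(X11) = {X1, X2, X3, X4, X6, X8, X10, X12}.
Comparing with the claimed set, X10 is missing.

X10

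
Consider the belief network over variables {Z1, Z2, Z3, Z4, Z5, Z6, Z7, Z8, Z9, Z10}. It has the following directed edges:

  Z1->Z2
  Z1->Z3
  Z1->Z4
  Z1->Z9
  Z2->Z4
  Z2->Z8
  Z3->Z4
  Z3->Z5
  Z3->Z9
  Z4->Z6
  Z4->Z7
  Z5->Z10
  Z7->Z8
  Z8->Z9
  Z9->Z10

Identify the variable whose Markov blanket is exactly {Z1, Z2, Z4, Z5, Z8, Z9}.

The target node must have every member of {Z1, Z2, Z4, Z5, Z8, Z9} as a parent, child, or co-parent, and no others.
Parents of Z3: Z1; children: Z4, Z5, Z9; co-parents: Z1, Z2, Z8.
These exactly cover the given set, so the node is Z3.

Z3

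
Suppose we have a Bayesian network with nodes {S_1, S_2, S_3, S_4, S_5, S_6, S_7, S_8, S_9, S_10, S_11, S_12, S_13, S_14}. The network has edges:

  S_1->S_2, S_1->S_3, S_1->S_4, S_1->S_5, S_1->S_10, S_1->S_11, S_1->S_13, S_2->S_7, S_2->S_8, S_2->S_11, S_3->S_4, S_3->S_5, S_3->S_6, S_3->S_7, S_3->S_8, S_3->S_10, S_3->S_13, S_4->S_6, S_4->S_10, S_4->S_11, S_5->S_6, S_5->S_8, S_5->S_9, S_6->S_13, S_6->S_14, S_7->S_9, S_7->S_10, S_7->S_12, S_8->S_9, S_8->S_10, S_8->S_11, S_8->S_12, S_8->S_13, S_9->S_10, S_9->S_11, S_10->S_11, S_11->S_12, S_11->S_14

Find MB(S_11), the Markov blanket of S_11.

Pa(S_11) = {S_1, S_2, S_4, S_8, S_9, S_10}.
S_11 has children S_12, S_14.
Other parents of S_11's children:
  S_12: S_7, S_8
  S_14: S_6
MB(S_11) = {S_1, S_2, S_4, S_6, S_7, S_8, S_9, S_10, S_12, S_14}.

{S_1, S_2, S_4, S_6, S_7, S_8, S_9, S_10, S_12, S_14}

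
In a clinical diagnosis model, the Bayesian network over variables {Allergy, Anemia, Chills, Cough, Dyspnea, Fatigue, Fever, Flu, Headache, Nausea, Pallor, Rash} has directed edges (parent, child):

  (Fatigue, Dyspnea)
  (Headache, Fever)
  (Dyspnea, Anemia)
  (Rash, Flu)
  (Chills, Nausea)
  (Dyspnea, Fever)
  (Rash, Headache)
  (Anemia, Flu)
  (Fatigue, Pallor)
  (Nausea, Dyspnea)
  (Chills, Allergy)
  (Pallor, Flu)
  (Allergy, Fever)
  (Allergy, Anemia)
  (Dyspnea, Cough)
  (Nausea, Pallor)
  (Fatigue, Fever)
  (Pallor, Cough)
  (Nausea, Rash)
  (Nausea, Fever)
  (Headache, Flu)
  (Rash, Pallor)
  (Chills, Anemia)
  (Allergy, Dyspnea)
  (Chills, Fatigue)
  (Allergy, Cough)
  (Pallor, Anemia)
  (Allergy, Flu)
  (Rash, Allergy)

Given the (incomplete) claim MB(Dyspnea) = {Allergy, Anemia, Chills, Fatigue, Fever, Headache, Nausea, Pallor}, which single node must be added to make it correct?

Cough

The Markov blanket of a node is its parents, its children, and the other parents of its children.
Dyspnea has children Anemia, Cough, Fever.
Dyspnea's parents: Allergy, Fatigue, Nausea.
Parents of each child, excluding Dyspnea:
  parents(Anemia) \ {Dyspnea} = {Allergy, Chills, Pallor}.
  parents(Fever) \ {Dyspnea} = {Allergy, Fatigue, Headache, Nausea}.
  parents(Cough) \ {Dyspnea} = {Allergy, Pallor}.
MB(Dyspnea) = {Allergy, Anemia, Chills, Cough, Fatigue, Fever, Headache, Nausea, Pallor}.
Comparing with the claimed set, Cough is missing.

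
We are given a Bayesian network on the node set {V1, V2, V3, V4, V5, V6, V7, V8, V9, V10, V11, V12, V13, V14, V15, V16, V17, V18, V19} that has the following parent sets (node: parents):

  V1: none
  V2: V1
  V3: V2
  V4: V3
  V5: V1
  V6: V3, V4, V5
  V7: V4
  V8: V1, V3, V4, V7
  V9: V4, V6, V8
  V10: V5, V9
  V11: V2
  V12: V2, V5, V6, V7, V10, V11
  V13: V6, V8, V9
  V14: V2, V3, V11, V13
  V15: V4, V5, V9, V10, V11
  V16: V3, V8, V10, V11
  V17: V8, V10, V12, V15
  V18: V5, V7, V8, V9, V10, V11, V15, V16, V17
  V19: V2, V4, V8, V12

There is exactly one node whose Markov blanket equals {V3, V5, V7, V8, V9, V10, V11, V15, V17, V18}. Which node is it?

V16

The target node must have every member of {V3, V5, V7, V8, V9, V10, V11, V15, V17, V18} as a parent, child, or co-parent, and no others.
Parents of V16: V3, V8, V10, V11; children: V18; co-parents: V5, V7, V8, V9, V10, V11, V15, V17.
These exactly cover the given set, so the node is V16.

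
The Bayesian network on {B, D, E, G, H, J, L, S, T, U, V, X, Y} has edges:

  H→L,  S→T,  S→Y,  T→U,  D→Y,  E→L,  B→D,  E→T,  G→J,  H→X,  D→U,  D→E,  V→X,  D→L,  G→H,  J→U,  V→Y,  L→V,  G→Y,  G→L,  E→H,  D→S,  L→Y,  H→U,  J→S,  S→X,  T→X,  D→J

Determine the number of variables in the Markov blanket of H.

10

The Markov blanket of a node is its parents, its children, and the other parents of its children.
H has parents E, G.
H has children L, U, X.
Other parents of H's children:
  parents(L) \ {H} = {D, E, G}.
  U's other parents are D, J, T.
  parents(X) \ {H} = {S, T, V}.
MB(H) = {D, E, G, J, L, S, T, U, V, X}, which has 10 nodes.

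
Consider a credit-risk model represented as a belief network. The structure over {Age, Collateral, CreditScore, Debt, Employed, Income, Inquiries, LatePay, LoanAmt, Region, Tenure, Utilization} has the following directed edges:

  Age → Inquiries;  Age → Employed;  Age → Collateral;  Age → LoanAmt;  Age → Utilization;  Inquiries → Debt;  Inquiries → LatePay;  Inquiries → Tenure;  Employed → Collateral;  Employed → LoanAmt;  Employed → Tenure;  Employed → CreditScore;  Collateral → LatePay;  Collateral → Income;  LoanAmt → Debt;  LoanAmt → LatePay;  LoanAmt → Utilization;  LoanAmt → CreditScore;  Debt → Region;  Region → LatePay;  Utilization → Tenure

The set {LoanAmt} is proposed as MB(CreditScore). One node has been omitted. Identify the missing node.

Employed

By definition, MB(CreditScore) is built from CreditScore's parents, CreditScore's children, and the co-parents of CreditScore.
Pa(CreditScore) = {Employed, LoanAmt}.
CreditScore has no children.
CreditScore has no children, so there are no co-parents.
MB(CreditScore) = {Employed, LoanAmt}.
Comparing with the claimed set, Employed is missing.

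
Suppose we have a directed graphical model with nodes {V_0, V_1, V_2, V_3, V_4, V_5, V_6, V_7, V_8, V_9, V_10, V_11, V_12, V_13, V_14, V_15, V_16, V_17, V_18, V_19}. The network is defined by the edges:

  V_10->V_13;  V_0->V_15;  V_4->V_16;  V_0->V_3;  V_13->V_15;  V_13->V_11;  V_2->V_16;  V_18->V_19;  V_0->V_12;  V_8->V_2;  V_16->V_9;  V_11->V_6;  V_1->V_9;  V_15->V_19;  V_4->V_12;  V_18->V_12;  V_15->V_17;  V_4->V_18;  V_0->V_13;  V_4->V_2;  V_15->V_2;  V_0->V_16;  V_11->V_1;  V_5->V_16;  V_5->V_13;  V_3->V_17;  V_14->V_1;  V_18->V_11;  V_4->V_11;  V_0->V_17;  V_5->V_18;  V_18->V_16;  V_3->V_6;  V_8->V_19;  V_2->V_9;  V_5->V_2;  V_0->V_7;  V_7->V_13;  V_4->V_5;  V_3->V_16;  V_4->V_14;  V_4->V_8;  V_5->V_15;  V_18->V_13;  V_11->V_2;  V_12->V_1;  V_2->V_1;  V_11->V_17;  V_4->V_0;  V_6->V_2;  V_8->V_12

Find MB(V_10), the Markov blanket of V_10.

{V_0, V_5, V_7, V_13, V_18}

V_10's parents: none.
V_10's children: V_13.
Other parents of V_10's children:
  V_13's other parents are V_0, V_5, V_7, V_18.
MB(V_10) = {V_0, V_5, V_7, V_13, V_18}.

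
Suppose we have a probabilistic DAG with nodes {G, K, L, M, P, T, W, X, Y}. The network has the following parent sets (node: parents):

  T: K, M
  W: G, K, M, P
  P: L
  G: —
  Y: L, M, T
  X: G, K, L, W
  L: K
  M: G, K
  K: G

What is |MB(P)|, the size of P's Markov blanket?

5

P has child W.
Parents of P: L.
Other parents of P's children:
  parents(W) \ {P} = {G, K, M}.
MB(P) = {G, K, L, M, W}, which has 5 nodes.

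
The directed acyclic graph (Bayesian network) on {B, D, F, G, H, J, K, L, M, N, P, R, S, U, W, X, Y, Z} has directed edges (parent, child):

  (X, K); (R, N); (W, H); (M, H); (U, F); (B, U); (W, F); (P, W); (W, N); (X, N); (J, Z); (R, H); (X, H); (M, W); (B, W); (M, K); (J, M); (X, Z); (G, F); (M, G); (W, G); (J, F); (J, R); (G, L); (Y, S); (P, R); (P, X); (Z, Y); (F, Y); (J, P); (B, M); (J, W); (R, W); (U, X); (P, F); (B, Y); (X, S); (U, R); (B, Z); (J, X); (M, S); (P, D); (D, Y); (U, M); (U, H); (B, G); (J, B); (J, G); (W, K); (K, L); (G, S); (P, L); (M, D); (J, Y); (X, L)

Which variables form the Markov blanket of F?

By definition, MB(F) is built from F's parents, F's children, and the co-parents of F.
Parents of F: G, J, P, U, W.
Children of F: Y.
Co-parents of F (other parents of its children):
  Y also has parents B, D, J, Z.
So the Markov blanket of F is {B, D, G, J, P, U, W, Y, Z}.

{B, D, G, J, P, U, W, Y, Z}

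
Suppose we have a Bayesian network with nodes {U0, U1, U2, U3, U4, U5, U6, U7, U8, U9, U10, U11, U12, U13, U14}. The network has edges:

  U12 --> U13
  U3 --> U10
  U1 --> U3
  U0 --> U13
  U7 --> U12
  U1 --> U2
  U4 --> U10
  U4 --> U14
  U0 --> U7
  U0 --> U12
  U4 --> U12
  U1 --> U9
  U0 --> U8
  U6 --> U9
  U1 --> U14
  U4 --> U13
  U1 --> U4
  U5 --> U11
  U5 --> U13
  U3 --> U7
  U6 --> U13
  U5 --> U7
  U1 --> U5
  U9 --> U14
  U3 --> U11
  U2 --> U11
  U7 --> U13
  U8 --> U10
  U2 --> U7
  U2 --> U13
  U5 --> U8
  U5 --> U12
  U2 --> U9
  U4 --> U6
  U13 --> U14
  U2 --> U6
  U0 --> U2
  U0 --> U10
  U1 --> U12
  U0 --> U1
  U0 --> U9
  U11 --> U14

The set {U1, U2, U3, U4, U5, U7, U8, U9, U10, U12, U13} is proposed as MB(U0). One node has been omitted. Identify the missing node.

U6

The Markov blanket of a node is its parents, its children, and the other parents of its children.
U0 has no parents.
U0's children: U1, U2, U7, U8, U9, U10, U12, U13.
Other parents of U0's children:
  U1 has no other parent.
  U2's other parent is U1.
  parents(U7) \ {U0} = {U2, U3, U5}.
  parents(U8) \ {U0} = {U5}.
  U9's other parents are U1, U2, U6.
  parents(U10) \ {U0} = {U3, U4, U8}.
  U12's other parents are U1, U4, U5, U7.
  U13's other parents are U2, U4, U5, U6, U7, U12.
MB(U0) = {U1, U2, U3, U4, U5, U6, U7, U8, U9, U10, U12, U13}.
Comparing with the claimed set, U6 is missing.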